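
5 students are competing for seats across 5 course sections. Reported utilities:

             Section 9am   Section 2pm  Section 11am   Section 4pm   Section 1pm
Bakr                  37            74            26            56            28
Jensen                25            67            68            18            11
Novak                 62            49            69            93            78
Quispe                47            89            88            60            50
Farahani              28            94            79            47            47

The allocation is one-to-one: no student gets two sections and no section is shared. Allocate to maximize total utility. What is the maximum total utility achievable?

Maximum total: 343 points

Optimal: Bakr→Section 4pm (56 points), Jensen→Section 11am (68 points), Novak→Section 1pm (78 points), Quispe→Section 9am (47 points), Farahani→Section 2pm (94 points) — total 56+68+78+47+94 = 343 points.
Column-greedy (each section in turn goes to its best remaining student) gives 311 points, worse by 32.
Swapping Quispe↔Jensen (Quispe→Section 11am 88 points, Jensen→Section 9am 25 points) loses 2.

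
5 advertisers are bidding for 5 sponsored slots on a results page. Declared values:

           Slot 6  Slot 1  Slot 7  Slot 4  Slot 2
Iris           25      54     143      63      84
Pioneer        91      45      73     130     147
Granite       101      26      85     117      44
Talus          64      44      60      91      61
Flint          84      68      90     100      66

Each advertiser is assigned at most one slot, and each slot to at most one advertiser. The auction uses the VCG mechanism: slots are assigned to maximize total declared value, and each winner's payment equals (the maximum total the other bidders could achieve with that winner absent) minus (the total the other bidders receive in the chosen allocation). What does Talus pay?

Talus pays $32.

Efficient allocation: Iris→Slot 7 ($143), Pioneer→Slot 2 ($147), Granite→Slot 6 ($101), Talus→Slot 4 ($91), Flint→Slot 1 ($68); total welfare W = $550.
Talus receives Slot 4 at value $91, so the others get W − 91 = $459.
Without Talus: best allocation of the remaining 4 bidders over all 5 slots is Iris→Slot 7 ($143), Pioneer→Slot 2 ($147), Granite→Slot 6 ($101), Flint→Slot 4 ($100), total $491.
VCG payment = (others' best without Talus) − (others' welfare with Talus) = 491 − 459 = $32.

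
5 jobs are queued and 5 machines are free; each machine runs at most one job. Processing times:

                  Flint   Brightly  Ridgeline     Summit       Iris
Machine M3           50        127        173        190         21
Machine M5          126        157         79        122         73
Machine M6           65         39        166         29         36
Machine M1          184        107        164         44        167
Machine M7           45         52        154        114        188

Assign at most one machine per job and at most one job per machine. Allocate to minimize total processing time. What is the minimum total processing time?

Min total: 228 min

Optimal: Flint→Machine M7 (45 min), Brightly→Machine M6 (39 min), Ridgeline→Machine M5 (79 min), Summit→Machine M1 (44 min), Iris→Machine M3 (21 min) — total 45+39+79+44+21 = 228 min.
Min-entry greedy (repeatedly take the single cheapest remaining cell) gives 281 min, worse by 53.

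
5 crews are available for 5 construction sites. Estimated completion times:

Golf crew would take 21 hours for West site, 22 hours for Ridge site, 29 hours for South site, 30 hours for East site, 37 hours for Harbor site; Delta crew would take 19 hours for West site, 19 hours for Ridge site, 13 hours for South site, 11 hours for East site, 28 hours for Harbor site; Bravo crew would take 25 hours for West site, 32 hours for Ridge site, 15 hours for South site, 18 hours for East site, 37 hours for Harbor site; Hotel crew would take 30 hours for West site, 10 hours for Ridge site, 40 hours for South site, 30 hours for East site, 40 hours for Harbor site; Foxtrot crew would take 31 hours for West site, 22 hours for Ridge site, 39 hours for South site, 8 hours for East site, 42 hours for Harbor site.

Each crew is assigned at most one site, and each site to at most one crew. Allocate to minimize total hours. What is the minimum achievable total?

Optimal: Golf crew→West site (21 hours), Delta crew→Harbor site (28 hours), Bravo crew→South site (15 hours), Hotel crew→Ridge site (10 hours), Foxtrot crew→East site (8 hours) — total 21+28+15+10+8 = 82 hours.
Column-greedy (each site in turn goes to its cheapest remaining crew) gives 89 hours, worse by 7.
Next-best assignment: Golf crew→West site, Delta crew→South site, Bravo crew→Harbor site, Hotel crew→Ridge site, Foxtrot crew→East site = 89 hours.

Min total: 82 hours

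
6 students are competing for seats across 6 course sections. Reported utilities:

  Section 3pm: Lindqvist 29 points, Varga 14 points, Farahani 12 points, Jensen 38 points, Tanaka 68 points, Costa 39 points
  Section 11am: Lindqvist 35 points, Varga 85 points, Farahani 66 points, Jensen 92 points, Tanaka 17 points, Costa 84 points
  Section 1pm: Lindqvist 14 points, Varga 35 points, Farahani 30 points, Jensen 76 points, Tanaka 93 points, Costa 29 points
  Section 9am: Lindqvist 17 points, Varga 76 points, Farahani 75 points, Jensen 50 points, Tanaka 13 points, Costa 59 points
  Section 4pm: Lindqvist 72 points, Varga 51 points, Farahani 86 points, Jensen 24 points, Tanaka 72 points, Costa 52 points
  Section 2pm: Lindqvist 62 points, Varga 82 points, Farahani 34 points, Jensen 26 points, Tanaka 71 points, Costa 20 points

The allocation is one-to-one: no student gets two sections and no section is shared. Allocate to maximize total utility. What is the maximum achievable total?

Maximum total: 457 points

This is the linear assignment problem.
Optimal: Lindqvist→Section 4pm (72 points), Varga→Section 2pm (82 points), Farahani→Section 9am (75 points), Jensen→Section 1pm (76 points), Tanaka→Section 3pm (68 points), Costa→Section 11am (84 points) — total 72+82+75+76+68+84 = 457 points.
Column-greedy (each section in turn goes to its best remaining student) gives 362 points, worse by 95.
Swapping Varga↔Costa (Varga→Section 11am 85 points, Costa→Section 2pm 20 points) loses 61.
No other one-to-one assignment exceeds 457 points.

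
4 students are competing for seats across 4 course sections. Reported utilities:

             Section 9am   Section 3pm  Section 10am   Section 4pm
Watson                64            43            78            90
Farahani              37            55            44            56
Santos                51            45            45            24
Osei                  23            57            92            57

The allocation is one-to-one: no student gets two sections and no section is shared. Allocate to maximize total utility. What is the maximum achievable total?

Optimal: Watson→Section 4pm (90 points), Farahani→Section 3pm (55 points), Santos→Section 9am (51 points), Osei→Section 10am (92 points) — total 90+55+51+92 = 288 points.
Next-best assignment: Watson→Section 4pm, Farahani→Section 9am, Santos→Section 3pm, Osei→Section 10am = 264 points.
Every other assignment is strictly worse.

Max total: 288 points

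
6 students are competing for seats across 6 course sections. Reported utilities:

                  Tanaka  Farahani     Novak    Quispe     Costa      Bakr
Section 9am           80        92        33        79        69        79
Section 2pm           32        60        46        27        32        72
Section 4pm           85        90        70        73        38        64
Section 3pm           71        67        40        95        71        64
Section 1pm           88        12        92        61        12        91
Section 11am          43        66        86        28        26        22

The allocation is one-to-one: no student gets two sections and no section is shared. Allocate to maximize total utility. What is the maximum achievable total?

Maximum total: 500 points

Treat this as an assignment problem: match each student to one section.
Optimal: Tanaka→Section 1pm (88 points), Farahani→Section 4pm (90 points), Novak→Section 11am (86 points), Quispe→Section 3pm (95 points), Costa→Section 9am (69 points), Bakr→Section 2pm (72 points) — total 88+90+86+95+69+72 = 500 points.
Max-entry greedy (repeatedly take the single best remaining cell) gives 462 points, worse by 38.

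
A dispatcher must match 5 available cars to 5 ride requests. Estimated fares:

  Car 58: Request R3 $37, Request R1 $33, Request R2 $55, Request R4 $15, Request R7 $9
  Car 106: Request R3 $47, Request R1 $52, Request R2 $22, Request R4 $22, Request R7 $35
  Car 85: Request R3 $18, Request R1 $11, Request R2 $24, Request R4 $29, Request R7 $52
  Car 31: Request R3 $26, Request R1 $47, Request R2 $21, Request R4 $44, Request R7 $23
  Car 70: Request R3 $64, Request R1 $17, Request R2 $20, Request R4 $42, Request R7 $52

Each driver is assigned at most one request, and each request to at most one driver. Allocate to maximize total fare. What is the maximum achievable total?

This is the linear assignment problem.
Optimal: Car 58→Request R2 ($55), Car 106→Request R1 ($52), Car 85→Request R7 ($52), Car 31→Request R4 ($44), Car 70→Request R3 ($64) — total 55+52+52+44+64 = $267.
No other one-to-one assignment exceeds $267.

Maximum total: $267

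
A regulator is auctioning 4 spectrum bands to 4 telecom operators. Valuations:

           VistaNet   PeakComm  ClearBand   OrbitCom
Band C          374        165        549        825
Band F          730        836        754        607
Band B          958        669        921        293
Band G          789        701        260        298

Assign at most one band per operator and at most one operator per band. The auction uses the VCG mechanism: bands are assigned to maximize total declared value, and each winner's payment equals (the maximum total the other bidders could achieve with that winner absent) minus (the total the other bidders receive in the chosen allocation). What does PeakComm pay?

Efficient allocation: VistaNet→Band G ($789M), PeakComm→Band F ($836M), ClearBand→Band B ($921M), OrbitCom→Band C ($825M); total welfare W = $3371M.
PeakComm receives Band F at value $836M, so the others get W − 836 = $2535M.
Without PeakComm: best allocation of the remaining 3 bidders over all 4 bands is VistaNet→Band B ($958M), ClearBand→Band F ($754M), OrbitCom→Band C ($825M), total $2537M.
VCG payment = (others' best without PeakComm) − (others' welfare with PeakComm) = 2537 − 2535 = $2M.

PeakComm pays $2M.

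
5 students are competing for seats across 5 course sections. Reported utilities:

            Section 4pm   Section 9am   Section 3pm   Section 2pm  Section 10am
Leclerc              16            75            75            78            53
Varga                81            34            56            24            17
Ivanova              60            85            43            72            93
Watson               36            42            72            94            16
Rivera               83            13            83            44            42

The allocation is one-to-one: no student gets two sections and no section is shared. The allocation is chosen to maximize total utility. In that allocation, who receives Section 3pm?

Rivera receives Section 3pm.

This is a one-to-one assignment (maximum-weight bipartite matching).
Optimal: Leclerc→Section 9am (75 points), Varga→Section 4pm (81 points), Ivanova→Section 10am (93 points), Watson→Section 2pm (94 points), Rivera→Section 3pm (83 points) — total 75+81+93+94+83 = 426 points.
Max-entry greedy (repeatedly take the single best remaining cell) gives 401 points, worse by 25.
No other one-to-one assignment exceeds 426 points.
Rivera's own top section is Section 4pm (83 points), but forcing Rivera→Section 4pm and reassigning the rest optimally gives only 401 points — worse by 25.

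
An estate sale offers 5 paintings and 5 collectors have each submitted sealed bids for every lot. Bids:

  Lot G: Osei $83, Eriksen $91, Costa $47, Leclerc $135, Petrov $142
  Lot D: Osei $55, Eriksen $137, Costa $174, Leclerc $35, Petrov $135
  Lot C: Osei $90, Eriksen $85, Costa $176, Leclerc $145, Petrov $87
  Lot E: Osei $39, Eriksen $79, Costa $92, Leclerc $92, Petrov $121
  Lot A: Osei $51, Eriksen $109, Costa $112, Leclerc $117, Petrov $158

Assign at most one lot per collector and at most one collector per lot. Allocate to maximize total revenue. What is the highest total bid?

Treat this as an assignment problem: match each collector to one lot.
Optimal: Osei→Lot G ($83), Eriksen→Lot D ($137), Costa→Lot C ($176), Leclerc→Lot E ($92), Petrov→Lot A ($158) — total 83+137+176+92+158 = $646.
Column-greedy (each lot in turn goes to its best remaining collector) gives $591, worse by 55.
Next-best assignment: Osei→Lot E, Eriksen→Lot D, Costa→Lot C, Leclerc→Lot G, Petrov→Lot A = $645.
Every other assignment is strictly worse.

Max total: $646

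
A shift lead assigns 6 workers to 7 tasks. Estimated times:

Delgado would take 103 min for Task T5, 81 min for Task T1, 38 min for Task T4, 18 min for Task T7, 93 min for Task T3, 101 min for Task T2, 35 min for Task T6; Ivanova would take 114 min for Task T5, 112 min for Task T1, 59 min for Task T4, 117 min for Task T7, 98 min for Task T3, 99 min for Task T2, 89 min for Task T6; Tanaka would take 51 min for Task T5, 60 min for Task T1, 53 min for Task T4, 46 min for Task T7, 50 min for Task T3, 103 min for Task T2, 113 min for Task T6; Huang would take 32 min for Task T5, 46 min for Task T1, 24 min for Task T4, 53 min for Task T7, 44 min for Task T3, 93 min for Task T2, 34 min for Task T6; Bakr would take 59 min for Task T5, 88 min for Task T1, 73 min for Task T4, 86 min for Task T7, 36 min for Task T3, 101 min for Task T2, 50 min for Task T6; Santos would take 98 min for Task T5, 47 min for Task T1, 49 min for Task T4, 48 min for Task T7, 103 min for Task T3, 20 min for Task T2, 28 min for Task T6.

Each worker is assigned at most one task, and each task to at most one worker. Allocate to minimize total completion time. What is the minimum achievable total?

This is the linear assignment problem.
Optimal: Delgado→Task T7 (18 min), Ivanova→Task T4 (59 min), Tanaka→Task T5 (51 min), Huang→Task T6 (34 min), Bakr→Task T3 (36 min), Santos→Task T2 (20 min) — total 18+59+51+34+36+20 = 218 min.
Min-entry greedy (repeatedly take the single cheapest remaining cell) gives 238 min, worse by 20.
Next-best assignment: Delgado→Task T7, Ivanova→Task T4, Tanaka→Task T1, Huang→Task T5, Bakr→Task T3, Santos→Task T2 = 225 min.
Swapping Ivanova↔Santos (Ivanova→Task T2 99 min, Santos→Task T4 49 min) adds 69.

Min total: 218 min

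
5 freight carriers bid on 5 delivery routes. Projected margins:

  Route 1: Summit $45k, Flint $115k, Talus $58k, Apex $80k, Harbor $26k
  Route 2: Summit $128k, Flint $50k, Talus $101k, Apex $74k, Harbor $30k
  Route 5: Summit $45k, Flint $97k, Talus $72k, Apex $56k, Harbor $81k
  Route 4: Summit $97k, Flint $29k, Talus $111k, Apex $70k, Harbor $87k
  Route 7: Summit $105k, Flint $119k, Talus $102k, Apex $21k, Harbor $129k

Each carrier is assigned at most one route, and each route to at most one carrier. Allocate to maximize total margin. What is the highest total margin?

This is a one-to-one assignment (maximum-weight bipartite matching).
Optimal: Summit→Route 2 ($128k), Flint→Route 5 ($97k), Talus→Route 4 ($111k), Apex→Route 1 ($80k), Harbor→Route 7 ($129k) — total 128+97+111+80+129 = $545k.
Max-entry greedy (repeatedly take the single best remaining cell) gives $539k, worse by 6.

Maximum total: $545k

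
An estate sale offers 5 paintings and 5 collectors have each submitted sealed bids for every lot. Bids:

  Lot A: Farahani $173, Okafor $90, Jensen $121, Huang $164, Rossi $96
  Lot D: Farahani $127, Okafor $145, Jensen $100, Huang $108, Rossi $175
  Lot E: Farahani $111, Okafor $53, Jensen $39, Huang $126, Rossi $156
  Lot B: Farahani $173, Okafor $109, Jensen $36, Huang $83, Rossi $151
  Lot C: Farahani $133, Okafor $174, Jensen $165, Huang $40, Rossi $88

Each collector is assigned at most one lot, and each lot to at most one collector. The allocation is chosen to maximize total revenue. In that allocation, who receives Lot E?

Rossi receives Lot E.

This is the linear assignment problem.
Optimal: Farahani→Lot B ($173), Okafor→Lot D ($145), Jensen→Lot C ($165), Huang→Lot A ($164), Rossi→Lot E ($156) — total 173+145+165+164+156 = $803.
Max-entry greedy (repeatedly take the single best remaining cell) gives $684, worse by 119.
Checked against all permutations: $803 is optimal.
Rossi's own top lot is Lot D ($175), but forcing Rossi→Lot D and reassigning the rest optimally gives only $769 — worse by 34.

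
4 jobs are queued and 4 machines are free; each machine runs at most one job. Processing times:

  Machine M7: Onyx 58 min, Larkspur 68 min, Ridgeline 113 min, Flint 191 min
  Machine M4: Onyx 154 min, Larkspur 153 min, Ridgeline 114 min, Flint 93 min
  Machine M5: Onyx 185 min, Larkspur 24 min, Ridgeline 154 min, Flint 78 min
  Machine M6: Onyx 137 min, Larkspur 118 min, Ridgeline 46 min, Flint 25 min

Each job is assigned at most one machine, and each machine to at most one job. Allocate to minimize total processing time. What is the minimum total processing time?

Min total: 221 min

Treat this as an assignment problem: match each job to one machine.
Optimal: Onyx→Machine M7 (58 min), Larkspur→Machine M5 (24 min), Ridgeline→Machine M4 (114 min), Flint→Machine M6 (25 min) — total 58+24+114+25 = 221 min.
Swapping Ridgeline↔Onyx (Ridgeline→Machine M7 113 min, Onyx→Machine M4 154 min) adds 95.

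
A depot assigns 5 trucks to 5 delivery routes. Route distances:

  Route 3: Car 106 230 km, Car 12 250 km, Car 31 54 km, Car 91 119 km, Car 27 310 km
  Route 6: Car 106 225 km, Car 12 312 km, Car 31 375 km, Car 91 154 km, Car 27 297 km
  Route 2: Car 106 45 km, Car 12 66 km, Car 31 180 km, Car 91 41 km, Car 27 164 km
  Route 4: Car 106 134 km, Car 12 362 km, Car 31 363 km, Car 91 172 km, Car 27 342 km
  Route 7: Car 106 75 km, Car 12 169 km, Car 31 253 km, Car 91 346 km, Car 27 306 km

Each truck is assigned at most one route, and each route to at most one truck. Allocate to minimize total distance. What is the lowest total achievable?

Min total: 664 km

Optimal: Car 106→Route 7 (75 km), Car 12→Route 2 (66 km), Car 31→Route 3 (54 km), Car 91→Route 4 (172 km), Car 27→Route 6 (297 km) — total 75+66+54+172+297 = 664 km.
Min-entry greedy (repeatedly take the single cheapest remaining cell) gives 829 km, worse by 165.
Every other assignment is strictly worse.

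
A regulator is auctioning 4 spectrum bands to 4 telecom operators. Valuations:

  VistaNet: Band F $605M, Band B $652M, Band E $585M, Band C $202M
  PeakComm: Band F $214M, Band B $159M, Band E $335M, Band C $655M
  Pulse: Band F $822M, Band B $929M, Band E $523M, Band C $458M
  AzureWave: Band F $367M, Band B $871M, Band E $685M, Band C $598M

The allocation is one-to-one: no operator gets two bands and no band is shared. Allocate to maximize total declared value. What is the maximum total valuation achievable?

Optimal: VistaNet→Band E ($585M), PeakComm→Band C ($655M), Pulse→Band F ($822M), AzureWave→Band B ($871M) — total 585+655+822+871 = $2933M.
Row-greedy (each operator in turn takes its best remaining band) gives $2814M, worse by 119.
Checked against all permutations: $2933M is optimal.

Max total: $2933M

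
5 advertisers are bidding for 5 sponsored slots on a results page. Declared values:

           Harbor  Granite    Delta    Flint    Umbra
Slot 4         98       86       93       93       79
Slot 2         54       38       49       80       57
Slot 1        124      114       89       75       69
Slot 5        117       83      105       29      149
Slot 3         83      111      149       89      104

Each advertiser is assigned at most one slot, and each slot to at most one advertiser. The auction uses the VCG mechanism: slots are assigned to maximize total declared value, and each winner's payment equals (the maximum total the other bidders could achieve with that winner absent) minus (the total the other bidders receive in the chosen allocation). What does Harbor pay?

Harbor pays $13.

Efficient allocation: Harbor→Slot 4 ($98), Granite→Slot 1 ($114), Delta→Slot 3 ($149), Flint→Slot 2 ($80), Umbra→Slot 5 ($149); total welfare W = $590.
Harbor receives Slot 4 at value $98, so the others get W − 98 = $492.
Without Harbor: best allocation of the remaining 4 bidders over all 5 slots is Granite→Slot 1 ($114), Delta→Slot 3 ($149), Flint→Slot 4 ($93), Umbra→Slot 5 ($149), total $505.
VCG payment = (others' best without Harbor) − (others' welfare with Harbor) = 505 − 492 = $13.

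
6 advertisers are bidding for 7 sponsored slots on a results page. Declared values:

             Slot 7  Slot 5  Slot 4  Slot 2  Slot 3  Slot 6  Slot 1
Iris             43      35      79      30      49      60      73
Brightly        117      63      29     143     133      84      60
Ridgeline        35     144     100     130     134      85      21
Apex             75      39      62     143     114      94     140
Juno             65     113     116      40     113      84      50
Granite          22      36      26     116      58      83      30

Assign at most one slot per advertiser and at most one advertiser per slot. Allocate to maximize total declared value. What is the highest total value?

Max total: $709

Optimal: Iris→Slot 4 ($79), Brightly→Slot 7 ($117), Ridgeline→Slot 5 ($144), Apex→Slot 1 ($140), Juno→Slot 3 ($113), Granite→Slot 2 ($116) — total 79+117+144+140+113+116 = $709.
Row-greedy (each advertiser in turn takes its best remaining slot) gives $702, worse by 7.
No other one-to-one assignment exceeds $709.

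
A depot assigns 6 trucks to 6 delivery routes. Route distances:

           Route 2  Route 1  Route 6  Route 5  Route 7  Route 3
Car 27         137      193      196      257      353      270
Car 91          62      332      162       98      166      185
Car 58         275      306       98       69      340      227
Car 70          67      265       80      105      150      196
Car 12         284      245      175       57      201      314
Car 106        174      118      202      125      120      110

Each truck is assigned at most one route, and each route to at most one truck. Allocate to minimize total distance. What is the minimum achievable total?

Minimum total: 670 km

Optimal: Car 27→Route 1 (193 km), Car 91→Route 2 (62 km), Car 58→Route 6 (98 km), Car 70→Route 7 (150 km), Car 12→Route 5 (57 km), Car 106→Route 3 (110 km) — total 193+62+98+150+57+110 = 670 km.
Min-entry greedy (repeatedly take the single cheapest remaining cell) gives 842 km, worse by 172.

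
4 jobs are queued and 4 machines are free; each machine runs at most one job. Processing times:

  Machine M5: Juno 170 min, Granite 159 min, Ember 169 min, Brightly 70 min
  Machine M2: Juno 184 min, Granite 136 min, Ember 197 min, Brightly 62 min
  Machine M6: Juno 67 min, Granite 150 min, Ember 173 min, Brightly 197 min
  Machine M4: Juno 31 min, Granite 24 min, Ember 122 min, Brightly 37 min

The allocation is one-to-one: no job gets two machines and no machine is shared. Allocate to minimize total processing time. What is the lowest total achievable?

Optimal: Juno→Machine M6 (67 min), Granite→Machine M4 (24 min), Ember→Machine M5 (169 min), Brightly→Machine M2 (62 min) — total 67+24+169+62 = 322 min.
Row-greedy (each job in turn takes its cheapest remaining machine) gives 533 min, worse by 211.
Next-best assignment: Juno→Machine M6, Granite→Machine M4, Ember→Machine M2, Brightly→Machine M5 = 358 min.
Checked against all permutations: 322 min is optimal.

Minimum total: 322 min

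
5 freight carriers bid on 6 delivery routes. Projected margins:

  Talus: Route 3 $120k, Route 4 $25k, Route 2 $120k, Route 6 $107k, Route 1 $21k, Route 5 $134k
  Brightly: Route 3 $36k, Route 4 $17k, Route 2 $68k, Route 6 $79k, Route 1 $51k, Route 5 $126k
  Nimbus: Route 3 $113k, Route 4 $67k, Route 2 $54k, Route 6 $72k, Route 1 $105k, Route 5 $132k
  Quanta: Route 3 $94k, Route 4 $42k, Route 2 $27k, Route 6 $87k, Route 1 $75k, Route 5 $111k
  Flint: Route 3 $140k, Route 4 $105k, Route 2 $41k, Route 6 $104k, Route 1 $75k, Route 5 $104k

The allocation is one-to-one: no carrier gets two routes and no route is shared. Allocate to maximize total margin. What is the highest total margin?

Max total: $578k

Optimal: Talus→Route 2 ($120k), Brightly→Route 5 ($126k), Nimbus→Route 1 ($105k), Quanta→Route 6 ($87k), Flint→Route 3 ($140k) — total 120+126+105+87+140 = $578k.
Column-greedy (each route in turn goes to its best remaining carrier) gives $465k, worse by 113.
Next-best assignment: Talus→Route 2, Brightly→Route 6, Nimbus→Route 1, Quanta→Route 5, Flint→Route 3 = $555k.
Swapping Nimbus↔Brightly (Nimbus→Route 5 $132k, Brightly→Route 1 $51k) loses 48.
No other one-to-one assignment exceeds $578k.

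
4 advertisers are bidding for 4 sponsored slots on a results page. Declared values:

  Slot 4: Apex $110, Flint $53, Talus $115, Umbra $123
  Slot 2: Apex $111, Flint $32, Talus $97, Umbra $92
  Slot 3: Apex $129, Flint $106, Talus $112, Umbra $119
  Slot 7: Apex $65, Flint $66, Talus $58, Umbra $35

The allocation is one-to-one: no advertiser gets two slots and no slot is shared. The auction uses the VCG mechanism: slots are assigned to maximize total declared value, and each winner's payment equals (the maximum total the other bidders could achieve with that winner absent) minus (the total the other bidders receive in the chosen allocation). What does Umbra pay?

Efficient allocation: Apex→Slot 3 ($129), Flint→Slot 7 ($66), Talus→Slot 2 ($97), Umbra→Slot 4 ($123); total welfare W = $415.
Umbra receives Slot 4 at value $123, so the others get W − 123 = $292.
Without Umbra: best allocation of the remaining 3 bidders over all 4 slots is Apex→Slot 2 ($111), Flint→Slot 3 ($106), Talus→Slot 4 ($115), total $332.
VCG payment = (others' best without Umbra) − (others' welfare with Umbra) = 332 − 292 = $40.

Umbra pays $40.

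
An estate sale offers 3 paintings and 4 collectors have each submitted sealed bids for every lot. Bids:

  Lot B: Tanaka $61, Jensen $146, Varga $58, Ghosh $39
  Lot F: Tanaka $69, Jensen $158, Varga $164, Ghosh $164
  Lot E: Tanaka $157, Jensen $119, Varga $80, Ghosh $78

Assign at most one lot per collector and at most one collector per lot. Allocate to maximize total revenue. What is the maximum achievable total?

Maximum total: $467

This is the linear assignment problem.
Optimal: Jensen→Lot B ($146), Varga→Lot F ($164), Tanaka→Lot E ($157) — total 146+164+157 = $467.
Row-greedy (each collector in turn takes its best remaining lot) gives $373, worse by 94.
No other one-to-one assignment exceeds $467.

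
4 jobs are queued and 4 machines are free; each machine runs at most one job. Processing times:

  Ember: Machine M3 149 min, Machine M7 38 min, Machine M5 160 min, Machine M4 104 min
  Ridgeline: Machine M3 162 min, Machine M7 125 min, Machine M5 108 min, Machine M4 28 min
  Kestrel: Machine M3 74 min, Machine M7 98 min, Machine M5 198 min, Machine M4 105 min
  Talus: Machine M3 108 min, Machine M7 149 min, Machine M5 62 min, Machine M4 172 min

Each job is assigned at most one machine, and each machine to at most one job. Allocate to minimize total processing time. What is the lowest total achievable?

Min total: 202 min

Optimal: Ember→Machine M7 (38 min), Ridgeline→Machine M4 (28 min), Kestrel→Machine M3 (74 min), Talus→Machine M5 (62 min) — total 38+28+74+62 = 202 min.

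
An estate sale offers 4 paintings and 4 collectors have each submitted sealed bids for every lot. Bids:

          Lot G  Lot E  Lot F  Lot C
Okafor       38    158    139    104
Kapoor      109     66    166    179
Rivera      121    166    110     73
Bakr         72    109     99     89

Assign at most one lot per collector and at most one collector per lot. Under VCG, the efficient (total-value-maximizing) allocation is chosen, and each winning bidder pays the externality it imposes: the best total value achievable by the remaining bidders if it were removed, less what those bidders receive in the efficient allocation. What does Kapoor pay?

Kapoor pays $16.

Efficient allocation: Okafor→Lot E ($158), Kapoor→Lot C ($179), Rivera→Lot G ($121), Bakr→Lot F ($99); total welfare W = $557.
Kapoor receives Lot C at value $179, so the others get W − 179 = $378.
Without Kapoor: best allocation of the remaining 3 bidders over all 4 lots is Okafor→Lot F ($139), Rivera→Lot E ($166), Bakr→Lot C ($89), total $394.
VCG payment = (others' best without Kapoor) − (others' welfare with Kapoor) = 394 − 378 = $16.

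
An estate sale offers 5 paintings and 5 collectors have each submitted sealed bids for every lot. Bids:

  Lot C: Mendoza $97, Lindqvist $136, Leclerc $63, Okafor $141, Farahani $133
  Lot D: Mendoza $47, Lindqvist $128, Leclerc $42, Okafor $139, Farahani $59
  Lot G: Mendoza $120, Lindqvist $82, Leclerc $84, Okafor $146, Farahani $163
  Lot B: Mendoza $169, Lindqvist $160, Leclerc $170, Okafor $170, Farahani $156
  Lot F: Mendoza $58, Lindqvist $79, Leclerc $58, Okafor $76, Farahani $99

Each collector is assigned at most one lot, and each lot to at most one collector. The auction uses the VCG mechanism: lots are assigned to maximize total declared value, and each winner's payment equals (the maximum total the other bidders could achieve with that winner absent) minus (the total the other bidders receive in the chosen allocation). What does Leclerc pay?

Leclerc pays $111.

Efficient allocation: Mendoza→Lot F ($58), Lindqvist→Lot C ($136), Leclerc→Lot B ($170), Okafor→Lot D ($139), Farahani→Lot G ($163); total welfare W = $666.
Leclerc receives Lot B at value $170, so the others get W − 170 = $496.
Without Leclerc: best allocation of the remaining 4 bidders over all 5 lots is Mendoza→Lot B ($169), Lindqvist→Lot C ($136), Okafor→Lot D ($139), Farahani→Lot G ($163), total $607.
VCG payment = (others' best without Leclerc) − (others' welfare with Leclerc) = 607 − 496 = $111.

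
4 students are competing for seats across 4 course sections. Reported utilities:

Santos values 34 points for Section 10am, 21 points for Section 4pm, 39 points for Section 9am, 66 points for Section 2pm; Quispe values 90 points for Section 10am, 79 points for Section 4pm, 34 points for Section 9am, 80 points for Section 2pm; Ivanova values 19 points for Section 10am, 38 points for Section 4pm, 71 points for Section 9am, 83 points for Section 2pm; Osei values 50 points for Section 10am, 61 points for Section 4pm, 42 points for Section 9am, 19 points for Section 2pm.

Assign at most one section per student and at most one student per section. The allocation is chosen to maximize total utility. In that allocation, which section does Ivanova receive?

Ivanova receives Section 9am.

This is the linear assignment problem.
Optimal: Santos→Section 2pm (66 points), Quispe→Section 10am (90 points), Ivanova→Section 9am (71 points), Osei→Section 4pm (61 points) — total 66+90+71+61 = 288 points.
Max-entry greedy (repeatedly take the single best remaining cell) gives 273 points, worse by 15.
Next-best assignment: Santos→Section 9am, Quispe→Section 10am, Ivanova→Section 2pm, Osei→Section 4pm = 273 points.
Every other assignment is strictly worse.
Ivanova's own top section is Section 2pm (83 points), but forcing Ivanova→Section 2pm and reassigning the rest optimally gives only 273 points — worse by 15.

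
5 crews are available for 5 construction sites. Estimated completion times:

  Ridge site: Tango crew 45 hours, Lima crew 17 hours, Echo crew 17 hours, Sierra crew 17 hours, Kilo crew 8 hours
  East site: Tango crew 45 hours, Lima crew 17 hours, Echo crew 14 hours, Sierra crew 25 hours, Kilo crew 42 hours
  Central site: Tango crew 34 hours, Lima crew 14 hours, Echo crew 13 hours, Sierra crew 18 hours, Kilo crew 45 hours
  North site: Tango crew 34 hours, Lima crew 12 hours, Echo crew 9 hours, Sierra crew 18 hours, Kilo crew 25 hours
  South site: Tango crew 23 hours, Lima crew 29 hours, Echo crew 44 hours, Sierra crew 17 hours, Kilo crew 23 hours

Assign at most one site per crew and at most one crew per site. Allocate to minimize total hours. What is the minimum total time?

Optimal: Tango crew→South site (23 hours), Lima crew→East site (17 hours), Echo crew→North site (9 hours), Sierra crew→Central site (18 hours), Kilo crew→Ridge site (8 hours) — total 23+17+9+18+8 = 75 hours.
Min-entry greedy (repeatedly take the single cheapest remaining cell) gives 93 hours, worse by 18.
Checked against all permutations: 75 hours is optimal.

Min total: 75 hours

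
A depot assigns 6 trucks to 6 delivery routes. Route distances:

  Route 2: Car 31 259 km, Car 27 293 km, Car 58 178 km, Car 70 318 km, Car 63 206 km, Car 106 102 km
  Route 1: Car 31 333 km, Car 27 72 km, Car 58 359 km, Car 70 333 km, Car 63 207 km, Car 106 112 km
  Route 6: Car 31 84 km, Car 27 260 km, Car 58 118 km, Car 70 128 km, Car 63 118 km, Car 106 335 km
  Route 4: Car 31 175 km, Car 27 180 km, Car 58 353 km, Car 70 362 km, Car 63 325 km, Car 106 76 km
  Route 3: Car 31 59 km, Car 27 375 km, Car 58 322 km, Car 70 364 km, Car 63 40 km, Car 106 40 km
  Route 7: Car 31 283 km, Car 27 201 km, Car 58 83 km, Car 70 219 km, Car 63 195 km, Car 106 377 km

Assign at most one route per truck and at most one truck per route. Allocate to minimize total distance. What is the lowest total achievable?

Min total: 600 km

Optimal: Car 31→Route 4 (175 km), Car 27→Route 1 (72 km), Car 58→Route 7 (83 km), Car 70→Route 6 (128 km), Car 63→Route 3 (40 km), Car 106→Route 2 (102 km) — total 175+72+83+128+40+102 = 600 km.
Row-greedy (each truck in turn takes its cheapest remaining route) gives 624 km, worse by 24.
Next-best assignment: Car 31→Route 3, Car 27→Route 1, Car 58→Route 7, Car 70→Route 6, Car 63→Route 2, Car 106→Route 4 = 624 km.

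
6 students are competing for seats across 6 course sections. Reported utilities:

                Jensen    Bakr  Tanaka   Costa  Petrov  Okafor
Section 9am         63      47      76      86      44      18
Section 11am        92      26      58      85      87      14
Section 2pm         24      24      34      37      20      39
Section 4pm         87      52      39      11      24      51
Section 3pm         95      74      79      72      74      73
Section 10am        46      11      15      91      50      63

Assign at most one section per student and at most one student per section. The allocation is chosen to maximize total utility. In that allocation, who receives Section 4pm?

Treat this as an assignment problem: match each student to one section.
Optimal: Jensen→Section 4pm (87 points), Bakr→Section 3pm (74 points), Tanaka→Section 9am (76 points), Costa→Section 10am (91 points), Petrov→Section 11am (87 points), Okafor→Section 2pm (39 points) — total 87+74+76+91+87+39 = 454 points.
Max-entry greedy (repeatedly take the single best remaining cell) gives 440 points, worse by 14.
Next-best assignment: Jensen→Section 3pm, Bakr→Section 4pm, Tanaka→Section 9am, Costa→Section 10am, Petrov→Section 11am, Okafor→Section 2pm = 440 points.
Jensen's own top section is Section 3pm (95 points), but forcing Jensen→Section 3pm and reassigning the rest optimally gives only 440 points — worse by 14.

Jensen receives Section 4pm.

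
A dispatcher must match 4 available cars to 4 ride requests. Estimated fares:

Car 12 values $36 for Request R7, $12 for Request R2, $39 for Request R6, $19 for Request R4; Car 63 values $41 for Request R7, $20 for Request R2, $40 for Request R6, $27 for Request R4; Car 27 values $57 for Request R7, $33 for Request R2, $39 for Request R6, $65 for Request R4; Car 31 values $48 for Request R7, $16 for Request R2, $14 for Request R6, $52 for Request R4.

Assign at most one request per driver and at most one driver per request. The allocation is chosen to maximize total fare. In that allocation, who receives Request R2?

Car 63 receives Request R2.

Optimal: Car 12→Request R6 ($39), Car 63→Request R2 ($20), Car 27→Request R4 ($65), Car 31→Request R7 ($48) — total 39+20+65+48 = $172.
Row-greedy (each driver in turn takes its best remaining request) gives $161, worse by 11.
Next-best assignment: Car 12→Request R6, Car 63→Request R2, Car 27→Request R7, Car 31→Request R4 = $168.
Car 63's own top request is Request R7 ($41), but forcing Car 63→Request R7 and reassigning the rest optimally gives only $165 — worse by 7.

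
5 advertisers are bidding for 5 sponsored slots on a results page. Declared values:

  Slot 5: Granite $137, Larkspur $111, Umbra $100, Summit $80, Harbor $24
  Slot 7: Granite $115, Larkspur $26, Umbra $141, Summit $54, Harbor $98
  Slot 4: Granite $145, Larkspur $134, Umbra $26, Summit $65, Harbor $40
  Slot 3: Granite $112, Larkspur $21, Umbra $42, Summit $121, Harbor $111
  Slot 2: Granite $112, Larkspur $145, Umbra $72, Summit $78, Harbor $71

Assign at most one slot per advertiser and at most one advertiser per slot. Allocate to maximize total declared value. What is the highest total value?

This is a one-to-one assignment (maximum-weight bipartite matching).
Optimal: Granite→Slot 4 ($145), Larkspur→Slot 2 ($145), Umbra→Slot 7 ($141), Summit→Slot 5 ($80), Harbor→Slot 3 ($111) — total 145+145+141+80+111 = $622.
Column-greedy (each slot in turn goes to its best remaining advertiser) gives $604, worse by 18.
Swapping Harbor↔Summit (Harbor→Slot 5 $24, Summit→Slot 3 $121) loses 46.

Max total: $622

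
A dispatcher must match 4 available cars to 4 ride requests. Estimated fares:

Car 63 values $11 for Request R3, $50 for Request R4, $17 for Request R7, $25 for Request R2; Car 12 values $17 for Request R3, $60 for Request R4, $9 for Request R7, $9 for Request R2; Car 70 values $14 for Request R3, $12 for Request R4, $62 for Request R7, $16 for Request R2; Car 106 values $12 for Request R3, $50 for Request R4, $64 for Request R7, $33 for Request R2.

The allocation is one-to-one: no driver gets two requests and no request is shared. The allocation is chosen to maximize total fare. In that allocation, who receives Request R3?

Optimal: Car 63→Request R3 ($11), Car 12→Request R4 ($60), Car 70→Request R7 ($62), Car 106→Request R2 ($33) — total 11+60+62+33 = $166.
Column-greedy (each request in turn goes to its best remaining driver) gives $147, worse by 19.
Car 63's own top request is Request R4 ($50), but forcing Car 63→Request R4 and reassigning the rest optimally gives only $162 — worse by 4.

Car 63 receives Request R3.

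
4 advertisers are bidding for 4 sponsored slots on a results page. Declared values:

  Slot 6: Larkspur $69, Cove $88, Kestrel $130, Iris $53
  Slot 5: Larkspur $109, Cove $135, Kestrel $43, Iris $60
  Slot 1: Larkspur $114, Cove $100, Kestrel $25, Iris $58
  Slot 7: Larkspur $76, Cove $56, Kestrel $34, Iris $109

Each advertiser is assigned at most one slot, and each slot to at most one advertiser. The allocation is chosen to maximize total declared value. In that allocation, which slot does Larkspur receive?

Treat this as an assignment problem: match each advertiser to one slot.
Optimal: Larkspur→Slot 1 ($114), Cove→Slot 5 ($135), Kestrel→Slot 6 ($130), Iris→Slot 7 ($109) — total 114+135+130+109 = $488.

Larkspur receives Slot 1.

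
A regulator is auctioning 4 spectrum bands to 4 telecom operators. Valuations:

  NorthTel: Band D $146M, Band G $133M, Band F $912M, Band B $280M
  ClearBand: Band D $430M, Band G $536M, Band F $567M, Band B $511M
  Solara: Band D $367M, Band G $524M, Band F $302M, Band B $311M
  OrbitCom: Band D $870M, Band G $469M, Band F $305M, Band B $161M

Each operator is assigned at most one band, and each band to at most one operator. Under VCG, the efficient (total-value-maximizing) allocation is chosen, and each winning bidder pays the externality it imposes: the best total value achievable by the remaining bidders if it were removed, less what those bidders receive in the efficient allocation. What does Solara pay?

Solara pays $25M.

Efficient allocation: NorthTel→Band F ($912M), ClearBand→Band B ($511M), Solara→Band G ($524M), OrbitCom→Band D ($870M); total welfare W = $2817M.
Solara receives Band G at value $524M, so the others get W − 524 = $2293M.
Without Solara: best allocation of the remaining 3 bidders over all 4 bands is NorthTel→Band F ($912M), ClearBand→Band G ($536M), OrbitCom→Band D ($870M), total $2318M.
VCG payment = (others' best without Solara) − (others' welfare with Solara) = 2318 − 2293 = $25M.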